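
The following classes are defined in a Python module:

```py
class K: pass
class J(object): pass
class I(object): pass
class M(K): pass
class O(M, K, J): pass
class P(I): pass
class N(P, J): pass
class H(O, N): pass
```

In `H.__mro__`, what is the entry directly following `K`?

L[H] = H + merge(L[O], L[N], [O N])
  take O:  [O M K J object] + [N P I J object] + [O N]
  take M:  [M K J object] + [N P I J object] + [N]
  take K:  [K J object] + [N P I J object] + [N]
  take N:  [J object] + [N P I J object] + [N]
  take P:  [J object] + [P I J object]
  take I:  [J object] + [I J object]
  take J:  [J object] + [J object]
  take object:  [object] + [object]
MRO: H O M K N P I J object
K is at position 3; next is N.

N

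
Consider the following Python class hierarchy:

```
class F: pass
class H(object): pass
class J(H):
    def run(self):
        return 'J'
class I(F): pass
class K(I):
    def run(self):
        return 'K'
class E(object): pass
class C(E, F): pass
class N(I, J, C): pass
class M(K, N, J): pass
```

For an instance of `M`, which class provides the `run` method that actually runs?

L[M] = M + merge(L[K], L[N], L[J], [K N J])
  take K:  [K I F object] + [N I J H C E F object] + [J H object] + [K N J]
  take N:  [I F object] + [N I J H C E F object] + [J H object] + [N J]
  take I:  [I F object] + [I J H C E F object] + [J H object] + [J]
  take J:  [F object] + [J H C E F object] + [J H object] + [J]
  take H:  [F object] + [H C E F object] + [H object]
  take C:  [F object] + [C E F object] + [object]
  take E:  [F object] + [E F object] + [object]
  take F:  [F object] + [F object] + [object]
  take object:  [object] + [object] + [object]
MRO: M K N I J H C E F object
run is defined in: J, K. First along the MRO is K.

K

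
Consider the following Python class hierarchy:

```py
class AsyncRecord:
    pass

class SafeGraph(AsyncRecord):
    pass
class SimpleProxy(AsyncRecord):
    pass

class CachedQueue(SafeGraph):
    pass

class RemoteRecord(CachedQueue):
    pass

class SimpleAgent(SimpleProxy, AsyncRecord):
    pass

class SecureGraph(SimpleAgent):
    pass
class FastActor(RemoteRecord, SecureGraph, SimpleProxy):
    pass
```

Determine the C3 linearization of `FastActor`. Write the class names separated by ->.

L[FastActor] = FastActor + merge(L[RemoteRecord], L[SecureGraph], L[SimpleProxy], [RemoteRecord SecureGraph SimpleProxy])
  take RemoteRecord:  [RemoteRecord CachedQueue SafeGraph AsyncRecord object] + [SecureGraph SimpleAgent SimpleProxy AsyncRecord object] + [SimpleProxy AsyncRecord object] + [RemoteRecord SecureGraph SimpleProxy]
  take CachedQueue:  [CachedQueue SafeGraph AsyncRecord object] + [SecureGraph SimpleAgent SimpleProxy AsyncRecord object] + [SimpleProxy AsyncRecord object] + [SecureGraph SimpleProxy]
  take SafeGraph:  [SafeGraph AsyncRecord object] + [SecureGraph SimpleAgent SimpleProxy AsyncRecord object] + [SimpleProxy AsyncRecord object] + [SecureGraph SimpleProxy]
  take SecureGraph:  [AsyncRecord object] + [SecureGraph SimpleAgent SimpleProxy AsyncRecord object] + [SimpleProxy AsyncRecord object] + [SecureGraph SimpleProxy]
  take SimpleAgent:  [AsyncRecord object] + [SimpleAgent SimpleProxy AsyncRecord object] + [SimpleProxy AsyncRecord object] + [SimpleProxy]
  take SimpleProxy:  [AsyncRecord object] + [SimpleProxy AsyncRecord object] + [SimpleProxy AsyncRecord object] + [SimpleProxy]
  take AsyncRecord:  [AsyncRecord object] + [AsyncRecord object] + [AsyncRecord object]
  take object:  [object] + [object] + [object]

FastActor -> RemoteRecord -> CachedQueue -> SafeGraph -> SecureGraph -> SimpleAgent -> SimpleProxy -> AsyncRecord -> object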